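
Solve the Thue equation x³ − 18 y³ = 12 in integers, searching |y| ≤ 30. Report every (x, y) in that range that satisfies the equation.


The equation is x³ - 18y³ = 12. For fixed y, x³ = 18·y³ + 12, so a solution requires the RHS to be a perfect cube.
Strategy: iterate y from -30 to 30, compute RHS = 18·y³ + 12, and check whether it is a (positive or negative) perfect cube.
Check small values of y:
  y = 0: RHS = 12 is not a perfect cube.
  y = 1: RHS = 30 is not a perfect cube.
  y = -1: RHS = -6 is not a perfect cube.
  y = 2: RHS = 156 is not a perfect cube.
  y = -2: RHS = -132 is not a perfect cube.
  y = 3: RHS = 498 is not a perfect cube.
  y = -3: RHS = -474 is not a perfect cube.
Continuing the search up to |y| = 30 finds no solutions either.
No (x, y) in the scanned range satisfies the equation.

No integer solutions with |y| ≤ 30.


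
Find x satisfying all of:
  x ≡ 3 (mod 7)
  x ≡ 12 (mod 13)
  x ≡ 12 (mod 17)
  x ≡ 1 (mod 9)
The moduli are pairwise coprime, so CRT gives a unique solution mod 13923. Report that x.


Product of moduli M = 7 · 13 · 17 · 9 = 13923.
Merge one congruence at a time:
  Start: x ≡ 3 (mod 7).
  Combine with x ≡ 12 (mod 13); new modulus lcm = 91.
    Write x = 3 + 7·t and substitute into x ≡ 12 (mod 13): 7·t ≡ 12 − 3 = 9 (mod 13).
    The inverse of 7 mod 13 is 2 (since 7·2 = 14 = 1·13 + 1), so t ≡ 2·9 = 18 ≡ 5 (mod 13).
    Then x = 3 + 7·5 = 38, valid modulo lcm(7, 13) = 91: x ≡ 38 (mod 91).
  Combine with x ≡ 12 (mod 17); new modulus lcm = 1547.
    Write x = 38 + 91·t and substitute into x ≡ 12 (mod 17): 91·t ≡ 12 − 38 = -26 (mod 17).
    Reduce coefficients mod 17: 6·t ≡ 8 (mod 17).
    The inverse of 6 mod 17 is 3 (since 6·3 = 18 = 1·17 + 1), so t ≡ 3·8 = 24 ≡ 7 (mod 17).
    Then x = 38 + 91·7 = 675, valid modulo lcm(91, 17) = 1547: x ≡ 675 (mod 1547).
  Combine with x ≡ 1 (mod 9); new modulus lcm = 13923.
    Write x = 675 + 1547·t and substitute into x ≡ 1 (mod 9): 1547·t ≡ 1 − 675 = -674 (mod 9).
    Reduce coefficients mod 9: 8·t ≡ 1 (mod 9).
    The inverse of 8 mod 9 is 8 (since 8·8 = 64 = 7·9 + 1), so t ≡ 8·1 = 8 ≡ 8 (mod 9).
    Then x = 675 + 1547·8 = 13051, valid modulo lcm(1547, 9) = 13923: x ≡ 13051 (mod 13923).
Verify against each original: 13051 mod 7 = 3, 13051 mod 13 = 12, 13051 mod 17 = 12, 13051 mod 9 = 1.

x ≡ 13051 (mod 13923).


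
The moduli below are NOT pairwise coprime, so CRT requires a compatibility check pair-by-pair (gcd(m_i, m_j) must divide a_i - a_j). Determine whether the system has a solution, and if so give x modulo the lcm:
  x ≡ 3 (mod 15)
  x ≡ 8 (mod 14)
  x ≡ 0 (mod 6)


Moduli 15, 14, 6 are not pairwise coprime, so CRT works modulo lcm(m_i) when all pairwise compatibility conditions hold.
Pairwise compatibility: gcd(m_i, m_j) must divide a_i - a_j for every pair.
Merge one congruence at a time:
  Start: x ≡ 3 (mod 15).
  Combine with x ≡ 8 (mod 14): gcd(15, 14) = 1; 8 - 3 = 5, which IS divisible by 1, so compatible.
    Write x = 3 + 15·t and substitute into x ≡ 8 (mod 14): 15·t ≡ 8 − 3 = 5 (mod 14).
    Reduce coefficients mod 14: 1·t ≡ 5 (mod 14).
    So t ≡ 5 (mod 14).
    Then x = 3 + 15·5 = 78, valid modulo lcm(15, 14) = 210: x ≡ 78 (mod 210).
  Combine with x ≡ 0 (mod 6): gcd(210, 6) = 6; 0 - 78 = -78, which IS divisible by 6, so compatible.
    Write x = 78 + 210·t and substitute into x ≡ 0 (mod 6): 210·t ≡ 0 − 78 = -78 (mod 6).
    Divide the congruence (and modulus) by g = 6: 35·t ≡ -13 (mod 1).
    Modulo 1 every t works; take t = 0.
    Then x = 78 + 210·0 = 78, valid modulo lcm(210, 6) = 210: x ≡ 78 (mod 210).
Verify: 78 mod 15 = 3, 78 mod 14 = 8, 78 mod 6 = 0.

x ≡ 78 (mod 210).


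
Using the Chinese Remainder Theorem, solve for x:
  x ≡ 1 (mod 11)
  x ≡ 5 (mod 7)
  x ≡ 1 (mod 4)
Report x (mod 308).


Moduli 11, 7, 4 are pairwise coprime; by CRT there is a unique solution modulo M = 11 · 7 · 4 = 308.
Solve pairwise, accumulating the modulus:
  Start with x ≡ 1 (mod 11).
  Combine with x ≡ 5 (mod 7): since gcd(11, 7) = 1, we get a unique residue mod 77.
    Write x = 1 + 11·t and substitute into x ≡ 5 (mod 7): 11·t ≡ 5 − 1 = 4 (mod 7).
    Reduce coefficients mod 7: 4·t ≡ 4 (mod 7).
    The inverse of 4 mod 7 is 2 (since 4·2 = 8 = 1·7 + 1), so t ≡ 2·4 = 8 ≡ 1 (mod 7).
    Then x = 1 + 11·1 = 12, valid modulo lcm(11, 7) = 77: x ≡ 12 (mod 77).
  Combine with x ≡ 1 (mod 4): since gcd(77, 4) = 1, we get a unique residue mod 308.
    Write x = 12 + 77·t and substitute into x ≡ 1 (mod 4): 77·t ≡ 1 − 12 = -11 (mod 4).
    Reduce coefficients mod 4: 1·t ≡ 1 (mod 4).
    So t ≡ 1 (mod 4).
    Then x = 12 + 77·1 = 89, valid modulo lcm(77, 4) = 308: x ≡ 89 (mod 308).
Verify: 89 mod 11 = 1 ✓, 89 mod 7 = 5 ✓, 89 mod 4 = 1 ✓.

x ≡ 89 (mod 308).


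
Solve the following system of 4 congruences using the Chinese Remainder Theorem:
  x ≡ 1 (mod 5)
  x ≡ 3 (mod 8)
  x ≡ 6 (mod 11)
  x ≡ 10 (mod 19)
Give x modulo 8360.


Product of moduli M = 5 · 8 · 11 · 19 = 8360.
Merge one congruence at a time:
  Start: x ≡ 1 (mod 5).
  Combine with x ≡ 3 (mod 8); new modulus lcm = 40.
    Write x = 1 + 5·t and substitute into x ≡ 3 (mod 8): 5·t ≡ 3 − 1 = 2 (mod 8).
    The inverse of 5 mod 8 is 5 (since 5·5 = 25 = 3·8 + 1), so t ≡ 5·2 = 10 ≡ 2 (mod 8).
    Then x = 1 + 5·2 = 11, valid modulo lcm(5, 8) = 40: x ≡ 11 (mod 40).
  Combine with x ≡ 6 (mod 11); new modulus lcm = 440.
    Write x = 11 + 40·t and substitute into x ≡ 6 (mod 11): 40·t ≡ 6 − 11 = -5 (mod 11).
    Reduce coefficients mod 11: 7·t ≡ 6 (mod 11).
    The inverse of 7 mod 11 is 8 (since 7·8 = 56 = 5·11 + 1), so t ≡ 8·6 = 48 ≡ 4 (mod 11).
    Then x = 11 + 40·4 = 171, valid modulo lcm(40, 11) = 440: x ≡ 171 (mod 440).
  Combine with x ≡ 10 (mod 19); new modulus lcm = 8360.
    Write x = 171 + 440·t and substitute into x ≡ 10 (mod 19): 440·t ≡ 10 − 171 = -161 (mod 19).
    Reduce coefficients mod 19: 3·t ≡ 10 (mod 19).
    The inverse of 3 mod 19 is 13 (since 3·13 = 39 = 2·19 + 1), so t ≡ 13·10 = 130 ≡ 16 (mod 19).
    Then x = 171 + 440·16 = 7211, valid modulo lcm(440, 19) = 8360: x ≡ 7211 (mod 8360).
Verify against each original: 7211 mod 5 = 1, 7211 mod 8 = 3, 7211 mod 11 = 6, 7211 mod 19 = 10.

x ≡ 7211 (mod 8360).


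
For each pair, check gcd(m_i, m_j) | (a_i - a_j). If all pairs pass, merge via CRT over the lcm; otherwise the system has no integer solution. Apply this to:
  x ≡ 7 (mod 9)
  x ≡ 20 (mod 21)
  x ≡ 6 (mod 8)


Moduli 9, 21, 8 are not pairwise coprime, so CRT works modulo lcm(m_i) when all pairwise compatibility conditions hold.
Pairwise compatibility: gcd(m_i, m_j) must divide a_i - a_j for every pair.
Merge one congruence at a time:
  Start: x ≡ 7 (mod 9).
  Combine with x ≡ 20 (mod 21): gcd(9, 21) = 3, and 20 - 7 = 13 is NOT divisible by 3.
    ⇒ system is inconsistent (no integer solution).

No solution (the system is inconsistent).


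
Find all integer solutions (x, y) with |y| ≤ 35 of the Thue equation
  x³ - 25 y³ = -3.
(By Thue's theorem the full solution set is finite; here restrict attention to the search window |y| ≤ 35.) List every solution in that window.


The equation is x³ - 25y³ = -3. For fixed y, x³ = 25·y³ − 3, so a solution requires the RHS to be a perfect cube.
Strategy: iterate y from -35 to 35, compute RHS = 25·y³ − 3, and check whether it is a (positive or negative) perfect cube.
Check small values of y:
  y = 0: RHS = -3 is not a perfect cube.
  y = 1: RHS = 22 is not a perfect cube.
  y = -1: RHS = -28 is not a perfect cube.
  y = 2: RHS = 197 is not a perfect cube.
  y = -2: RHS = -203 is not a perfect cube.
  y = 3: RHS = 672 is not a perfect cube.
  y = -3: RHS = -678 is not a perfect cube.
Continuing the search up to |y| = 35 finds no solutions either.
No (x, y) in the scanned range satisfies the equation.

No integer solutions with |y| ≤ 35.


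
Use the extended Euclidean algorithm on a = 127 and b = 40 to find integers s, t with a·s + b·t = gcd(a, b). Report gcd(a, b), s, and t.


Euclidean algorithm on (127, 40) — divide until remainder is 0:
  127 = 3 · 40 + 7
  40 = 5 · 7 + 5
  7 = 1 · 5 + 2
  5 = 2 · 2 + 1
  2 = 2 · 1 + 0
gcd(127, 40) = 1.
Track Bezout coefficients alongside the remainders: start with r₀ = 127 = a·1 + b·0 (s = 1, t = 0) and r₁ = 40 = a·0 + b·1 (s = 0, t = 1); each new remainder r_{k+1} = r_{k-1} − q_k·r_k inherits s_{k+1} = s_{k-1} − q_k·s_k, t_{k+1} = t_{k-1} − q_k·t_k, so r_k = a·s_k + b·t_k at every step:
  q = 3: r = 7, s = 1 − 3·0 = 1, t = 0 − 3·1 = -3  (check: 127·1 + 40·(-3) = 7)
  q = 5: r = 5, s = 0 − 5·1 = -5, t = 1 − 5·(-3) = 16  (check: 127·(-5) + 40·16 = 5)
  q = 1: r = 2, s = 1 − 1·(-5) = 6, t = -3 − 1·16 = -19  (check: 127·6 + 40·(-19) = 2)
  q = 2: r = 1, s = -5 − 2·6 = -17, t = 16 − 2·(-19) = 54  (check: 127·(-17) + 40·54 = 1)
The row with r = 1 (the gcd) gives the Bezout coefficients s = -17, t = 54.
Result: 127 · (-17) + 40 · (54) = 1.

gcd(127, 40) = 1; s = -17, t = 54 (check: 127·(-17) + 40·54 = 1).


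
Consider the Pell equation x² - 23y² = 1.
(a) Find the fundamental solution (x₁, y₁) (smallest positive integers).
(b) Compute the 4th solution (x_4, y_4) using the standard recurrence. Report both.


Step 1: Find the fundamental solution (x₁, y₁) of x² - 23y² = 1.
  Expand √23 as a continued fraction. a₀ = ⌊√23⌋ = 4; iterate m_{k+1} = d_k·a_k − m_k, d_{k+1} = (23 − m_{k+1}²)/d_k, a_{k+1} = ⌊(a₀ + m_{k+1})/d_{k+1}⌋ (starting m₀ = 0, d₀ = 1), with convergents p_k = a_k·p_{k-1} + p_{k-2}, q_k = a_k·q_{k-1} + q_{k-2} (p₋₁ = 1, q₋₁ = 0):
  k = 0: a₀ = 4; p₀/q₀ = 4/1; p₀² − 23·q₀² = 16 − 23 = -7.
  k = 1: m = 4, d = 7, a = ⌊(4 + 4)/7⌋ = 1; p/q = (1·4 + 1)/(1·1 + 0) = 5/1; p² − 23·q² = 25 − 23 = 2.
  k = 2: m = 3, d = 2, a = ⌊(4 + 3)/2⌋ = 3; p/q = (3·5 + 4)/(3·1 + 1) = 19/4; p² − 23·q² = 361 − 368 = -7.
  k = 3: m = 3, d = 7, a = ⌊(4 + 3)/7⌋ = 1; p/q = (1·19 + 5)/(1·4 + 1) = 24/5; p² − 23·q² = 576 − 575 = 1.
  The first convergent with p² − 23·q² = 1 gives the fundamental solution (x₁, y₁) = (24, 5).
Step 2: Apply the recurrence (x_{n+1}, y_{n+1}) = (x₁x_n + 23y₁y_n, x₁y_n + y₁x_n) repeatedly.
  From (x_1, y_1) = (24, 5): x_2 = 24·24 + 23·5·5 = 1151; y_2 = 24·5 + 5·24 = 240.
  From (x_2, y_2) = (1151, 240): x_3 = 24·1151 + 23·5·240 = 55224; y_3 = 24·240 + 5·1151 = 11515.
  From (x_3, y_3) = (55224, 11515): x_4 = 24·55224 + 23·5·11515 = 2649601; y_4 = 24·11515 + 5·55224 = 552480.
Step 3: Verify x_4² - 23·y_4² = 7020385459201 - 7020385459200 = 1 (should be 1). ✓

(x_1, y_1) = (24, 5); (x_4, y_4) = (2649601, 552480).


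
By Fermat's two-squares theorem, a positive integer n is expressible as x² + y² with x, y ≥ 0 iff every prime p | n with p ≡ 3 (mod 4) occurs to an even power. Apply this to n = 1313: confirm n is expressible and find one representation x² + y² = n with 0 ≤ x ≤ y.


Step 1: Factor n = 1313 = 13 · 101.
Step 2: Check the mod-4 condition on each prime factor: 13 ≡ 1 (mod 4), exponent 1; 101 ≡ 1 (mod 4), exponent 1.
All primes ≡ 3 (mod 4) appear to even exponent (or don't appear), so by the two-squares theorem n IS expressible as a sum of two squares.
Step 3: Build a representation. Here n = 13 · 101 is a product of primes ≡ 1 (mod 4). Each prime p ≡ 1 (mod 4) is itself a sum of two squares; find a² by testing p − a² for a perfect square:
  13: 13 − 1² = 12, 13 − 2² = 9 = 3² ⇒ 13 = 2² + 3².
  101: 101 − 1² = 100 = 10² ⇒ 101 = 1² + 10².
  Combine using the Brahmagupta–Fibonacci identity (a² + b²)(c² + d²) = (ac − bd)² + (ad + bc)² = (ac + bd)² + (ad − bc)²:
  13 · 101 = 1313: from (2² + 3²)(1² + 10²), take (2·1 − 3·10, 2·10 + 3·1) = (2 − 30, 20 + 3) = (-28, 23); dropping signs (only squares matter) gives (28, 23); check 28² + 23² = 784 + 529 = 1313 ✓.
Step 4: Order so x ≤ y and verify: 23² + 28² = 529 + 784 = 1313 = n. ✓

n = 1313 = 23² + 28² (one valid representation with x ≤ y).


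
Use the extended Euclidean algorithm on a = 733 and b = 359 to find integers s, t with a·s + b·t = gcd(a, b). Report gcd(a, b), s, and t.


Euclidean algorithm on (733, 359) — divide until remainder is 0:
  733 = 2 · 359 + 15
  359 = 23 · 15 + 14
  15 = 1 · 14 + 1
  14 = 14 · 1 + 0
gcd(733, 359) = 1.
Track Bezout coefficients alongside the remainders: start with r₀ = 733 = a·1 + b·0 (s = 1, t = 0) and r₁ = 359 = a·0 + b·1 (s = 0, t = 1); each new remainder r_{k+1} = r_{k-1} − q_k·r_k inherits s_{k+1} = s_{k-1} − q_k·s_k, t_{k+1} = t_{k-1} − q_k·t_k, so r_k = a·s_k + b·t_k at every step:
  q = 2: r = 15, s = 1 − 2·0 = 1, t = 0 − 2·1 = -2  (check: 733·1 + 359·(-2) = 15)
  q = 23: r = 14, s = 0 − 23·1 = -23, t = 1 − 23·(-2) = 47  (check: 733·(-23) + 359·47 = 14)
  q = 1: r = 1, s = 1 − 1·(-23) = 24, t = -2 − 1·47 = -49  (check: 733·24 + 359·(-49) = 1)
The row with r = 1 (the gcd) gives the Bezout coefficients s = 24, t = -49.
Result: 733 · (24) + 359 · (-49) = 1.

gcd(733, 359) = 1; s = 24, t = -49 (check: 733·24 + 359·(-49) = 1).


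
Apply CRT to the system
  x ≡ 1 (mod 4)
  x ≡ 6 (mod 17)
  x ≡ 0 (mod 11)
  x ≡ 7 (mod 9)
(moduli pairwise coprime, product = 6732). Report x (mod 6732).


Product of moduli M = 4 · 17 · 11 · 9 = 6732.
Merge one congruence at a time:
  Start: x ≡ 1 (mod 4).
  Combine with x ≡ 6 (mod 17); new modulus lcm = 68.
    Write x = 1 + 4·t and substitute into x ≡ 6 (mod 17): 4·t ≡ 6 − 1 = 5 (mod 17).
    The inverse of 4 mod 17 is 13 (since 4·13 = 52 = 3·17 + 1), so t ≡ 13·5 = 65 ≡ 14 (mod 17).
    Then x = 1 + 4·14 = 57, valid modulo lcm(4, 17) = 68: x ≡ 57 (mod 68).
  Combine with x ≡ 0 (mod 11); new modulus lcm = 748.
    Write x = 57 + 68·t and substitute into x ≡ 0 (mod 11): 68·t ≡ 0 − 57 = -57 (mod 11).
    Reduce coefficients mod 11: 2·t ≡ 9 (mod 11).
    The inverse of 2 mod 11 is 6 (since 2·6 = 12 = 1·11 + 1), so t ≡ 6·9 = 54 ≡ 10 (mod 11).
    Then x = 57 + 68·10 = 737, valid modulo lcm(68, 11) = 748: x ≡ 737 (mod 748).
  Combine with x ≡ 7 (mod 9); new modulus lcm = 6732.
    Write x = 737 + 748·t and substitute into x ≡ 7 (mod 9): 748·t ≡ 7 − 737 = -730 (mod 9).
    Reduce coefficients mod 9: 1·t ≡ 8 (mod 9).
    So t ≡ 8 (mod 9).
    Then x = 737 + 748·8 = 6721, valid modulo lcm(748, 9) = 6732: x ≡ 6721 (mod 6732).
Verify against each original: 6721 mod 4 = 1, 6721 mod 17 = 6, 6721 mod 11 = 0, 6721 mod 9 = 7.

x ≡ 6721 (mod 6732).


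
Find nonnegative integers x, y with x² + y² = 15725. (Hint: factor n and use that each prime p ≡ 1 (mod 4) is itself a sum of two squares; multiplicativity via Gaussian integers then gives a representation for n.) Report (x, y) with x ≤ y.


Step 1: Factor n = 15725 = 5^2 · 17 · 37.
Step 2: Check the mod-4 condition on each prime factor: 5 ≡ 1 (mod 4), exponent 2; 17 ≡ 1 (mod 4), exponent 1; 37 ≡ 1 (mod 4), exponent 1.
All primes ≡ 3 (mod 4) appear to even exponent (or don't appear), so by the two-squares theorem n IS expressible as a sum of two squares.
Step 3: Build a representation. Group n = k² · m with k = 5 and m = 17 · 37 = 629 (a product of primes ≡ 1 (mod 4)); a representation of m scales to one of n via (k·x)² + (k·y)² = k²(x² + y²). Each prime p ≡ 1 (mod 4) is itself a sum of two squares; find a² by testing p − a² for a perfect square:
  17: 17 − 1² = 16 = 4² ⇒ 17 = 1² + 4².
  37: 37 − 1² = 36 = 6² ⇒ 37 = 1² + 6².
  Combine using the Brahmagupta–Fibonacci identity (a² + b²)(c² + d²) = (ac − bd)² + (ad + bc)² = (ac + bd)² + (ad − bc)²:
  17 · 37 = 629: from (1² + 4²)(1² + 6²), take (1·1 − 4·6, 1·6 + 4·1) = (1 − 24, 6 + 4) = (-23, 10); dropping signs (only squares matter) gives (23, 10); check 23² + 10² = 529 + 100 = 629 ✓.
  Scale by k = 5: (5·23, 5·10) = (115, 50).
Step 4: Order so x ≤ y and verify: 50² + 115² = 2500 + 13225 = 15725 = n. ✓

n = 15725 = 50² + 115² (one valid representation with x ≤ y).


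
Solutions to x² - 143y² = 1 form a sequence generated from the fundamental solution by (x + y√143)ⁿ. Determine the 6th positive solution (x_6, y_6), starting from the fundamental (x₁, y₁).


Step 1: Find the fundamental solution (x₁, y₁) of x² - 143y² = 1.
  Expand √143 as a continued fraction. a₀ = ⌊√143⌋ = 11; iterate m_{k+1} = d_k·a_k − m_k, d_{k+1} = (143 − m_{k+1}²)/d_k, a_{k+1} = ⌊(a₀ + m_{k+1})/d_{k+1}⌋ (starting m₀ = 0, d₀ = 1), with convergents p_k = a_k·p_{k-1} + p_{k-2}, q_k = a_k·q_{k-1} + q_{k-2} (p₋₁ = 1, q₋₁ = 0):
  k = 0: a₀ = 11; p₀/q₀ = 11/1; p₀² − 143·q₀² = 121 − 143 = -22.
  k = 1: m = 11, d = 22, a = ⌊(11 + 11)/22⌋ = 1; p/q = (1·11 + 1)/(1·1 + 0) = 12/1; p² − 143·q² = 144 − 143 = 1.
  The first convergent with p² − 143·q² = 1 gives the fundamental solution (x₁, y₁) = (12, 1).
Step 2: Apply the recurrence (x_{n+1}, y_{n+1}) = (x₁x_n + 143y₁y_n, x₁y_n + y₁x_n) repeatedly.
  From (x_1, y_1) = (12, 1): x_2 = 12·12 + 143·1·1 = 287; y_2 = 12·1 + 1·12 = 24.
  From (x_2, y_2) = (287, 24): x_3 = 12·287 + 143·1·24 = 6876; y_3 = 12·24 + 1·287 = 575.
  From (x_3, y_3) = (6876, 575): x_4 = 12·6876 + 143·1·575 = 164737; y_4 = 12·575 + 1·6876 = 13776.
  From (x_4, y_4) = (164737, 13776): x_5 = 12·164737 + 143·1·13776 = 3946812; y_5 = 12·13776 + 1·164737 = 330049.
  From (x_5, y_5) = (3946812, 330049): x_6 = 12·3946812 + 143·1·330049 = 94558751; y_6 = 12·330049 + 1·3946812 = 7907400.
Step 3: Verify x_6² - 143·y_6² = 8941357390680001 - 8941357390680000 = 1 (should be 1). ✓

(x_1, y_1) = (12, 1); (x_6, y_6) = (94558751, 7907400).


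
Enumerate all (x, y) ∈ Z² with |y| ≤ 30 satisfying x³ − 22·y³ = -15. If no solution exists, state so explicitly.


The equation is x³ - 22y³ = -15. For fixed y, x³ = 22·y³ − 15, so a solution requires the RHS to be a perfect cube.
Strategy: iterate y from -30 to 30, compute RHS = 22·y³ − 15, and check whether it is a (positive or negative) perfect cube.
Check small values of y:
  y = 0: RHS = -15 is not a perfect cube.
  y = 1: RHS = 7 is not a perfect cube.
  y = -1: RHS = -37 is not a perfect cube.
  y = 2: RHS = 161 is not a perfect cube.
  y = -2: RHS = -191 is not a perfect cube.
  y = 3: RHS = 579 is not a perfect cube.
  y = -3: RHS = -609 is not a perfect cube.
Continuing the search up to |y| = 30 finds no solutions either.
No (x, y) in the scanned range satisfies the equation.

No integer solutions with |y| ≤ 30.


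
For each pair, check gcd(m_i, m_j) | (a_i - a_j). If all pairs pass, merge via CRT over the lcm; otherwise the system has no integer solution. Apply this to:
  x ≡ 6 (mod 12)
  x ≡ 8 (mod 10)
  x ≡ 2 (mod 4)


Moduli 12, 10, 4 are not pairwise coprime, so CRT works modulo lcm(m_i) when all pairwise compatibility conditions hold.
Pairwise compatibility: gcd(m_i, m_j) must divide a_i - a_j for every pair.
Merge one congruence at a time:
  Start: x ≡ 6 (mod 12).
  Combine with x ≡ 8 (mod 10): gcd(12, 10) = 2; 8 - 6 = 2, which IS divisible by 2, so compatible.
    Write x = 6 + 12·t and substitute into x ≡ 8 (mod 10): 12·t ≡ 8 − 6 = 2 (mod 10).
    Divide the congruence (and modulus) by g = 2: 6·t ≡ 1 (mod 5).
    Reduce coefficients mod 5: 1·t ≡ 1 (mod 5).
    So t ≡ 1 (mod 5).
    Then x = 6 + 12·1 = 18, valid modulo lcm(12, 10) = 60: x ≡ 18 (mod 60).
  Combine with x ≡ 2 (mod 4): gcd(60, 4) = 4; 2 - 18 = -16, which IS divisible by 4, so compatible.
    Write x = 18 + 60·t and substitute into x ≡ 2 (mod 4): 60·t ≡ 2 − 18 = -16 (mod 4).
    Divide the congruence (and modulus) by g = 4: 15·t ≡ -4 (mod 1).
    Modulo 1 every t works; take t = 0.
    Then x = 18 + 60·0 = 18, valid modulo lcm(60, 4) = 60: x ≡ 18 (mod 60).
Verify: 18 mod 12 = 6, 18 mod 10 = 8, 18 mod 4 = 2.

x ≡ 18 (mod 60).


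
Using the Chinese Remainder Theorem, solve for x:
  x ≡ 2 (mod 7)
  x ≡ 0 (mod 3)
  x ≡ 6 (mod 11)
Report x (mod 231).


Moduli 7, 3, 11 are pairwise coprime; by CRT there is a unique solution modulo M = 7 · 3 · 11 = 231.
Solve pairwise, accumulating the modulus:
  Start with x ≡ 2 (mod 7).
  Combine with x ≡ 0 (mod 3): since gcd(7, 3) = 1, we get a unique residue mod 21.
    Write x = 2 + 7·t and substitute into x ≡ 0 (mod 3): 7·t ≡ 0 − 2 = -2 (mod 3).
    Reduce coefficients mod 3: 1·t ≡ 1 (mod 3).
    So t ≡ 1 (mod 3).
    Then x = 2 + 7·1 = 9, valid modulo lcm(7, 3) = 21: x ≡ 9 (mod 21).
  Combine with x ≡ 6 (mod 11): since gcd(21, 11) = 1, we get a unique residue mod 231.
    Write x = 9 + 21·t and substitute into x ≡ 6 (mod 11): 21·t ≡ 6 − 9 = -3 (mod 11).
    Reduce coefficients mod 11: 10·t ≡ 8 (mod 11).
    The inverse of 10 mod 11 is 10 (since 10·10 = 100 = 9·11 + 1), so t ≡ 10·8 = 80 ≡ 3 (mod 11).
    Then x = 9 + 21·3 = 72, valid modulo lcm(21, 11) = 231: x ≡ 72 (mod 231).
Verify: 72 mod 7 = 2 ✓, 72 mod 3 = 0 ✓, 72 mod 11 = 6 ✓.

x ≡ 72 (mod 231).


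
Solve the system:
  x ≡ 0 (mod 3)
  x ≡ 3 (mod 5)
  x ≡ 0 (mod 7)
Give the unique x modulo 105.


Moduli 3, 5, 7 are pairwise coprime; by CRT there is a unique solution modulo M = 3 · 5 · 7 = 105.
Solve pairwise, accumulating the modulus:
  Start with x ≡ 0 (mod 3).
  Combine with x ≡ 3 (mod 5): since gcd(3, 5) = 1, we get a unique residue mod 15.
    Write x = 0 + 3·t and substitute into x ≡ 3 (mod 5): 3·t ≡ 3 − 0 = 3 (mod 5).
    The inverse of 3 mod 5 is 2 (since 3·2 = 6 = 1·5 + 1), so t ≡ 2·3 = 6 ≡ 1 (mod 5).
    Then x = 0 + 3·1 = 3, valid modulo lcm(3, 5) = 15: x ≡ 3 (mod 15).
  Combine with x ≡ 0 (mod 7): since gcd(15, 7) = 1, we get a unique residue mod 105.
    Write x = 3 + 15·t and substitute into x ≡ 0 (mod 7): 15·t ≡ 0 − 3 = -3 (mod 7).
    Reduce coefficients mod 7: 1·t ≡ 4 (mod 7).
    So t ≡ 4 (mod 7).
    Then x = 3 + 15·4 = 63, valid modulo lcm(15, 7) = 105: x ≡ 63 (mod 105).
Verify: 63 mod 3 = 0 ✓, 63 mod 5 = 3 ✓, 63 mod 7 = 0 ✓.

x ≡ 63 (mod 105).


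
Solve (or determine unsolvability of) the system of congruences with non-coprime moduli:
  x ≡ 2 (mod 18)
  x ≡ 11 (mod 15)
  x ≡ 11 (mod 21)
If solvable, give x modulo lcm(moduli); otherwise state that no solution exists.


Moduli 18, 15, 21 are not pairwise coprime, so CRT works modulo lcm(m_i) when all pairwise compatibility conditions hold.
Pairwise compatibility: gcd(m_i, m_j) must divide a_i - a_j for every pair.
Merge one congruence at a time:
  Start: x ≡ 2 (mod 18).
  Combine with x ≡ 11 (mod 15): gcd(18, 15) = 3; 11 - 2 = 9, which IS divisible by 3, so compatible.
    Write x = 2 + 18·t and substitute into x ≡ 11 (mod 15): 18·t ≡ 11 − 2 = 9 (mod 15).
    Divide the congruence (and modulus) by g = 3: 6·t ≡ 3 (mod 5).
    Reduce coefficients mod 5: 1·t ≡ 3 (mod 5).
    So t ≡ 3 (mod 5).
    Then x = 2 + 18·3 = 56, valid modulo lcm(18, 15) = 90: x ≡ 56 (mod 90).
  Combine with x ≡ 11 (mod 21): gcd(90, 21) = 3; 11 - 56 = -45, which IS divisible by 3, so compatible.
    Write x = 56 + 90·t and substitute into x ≡ 11 (mod 21): 90·t ≡ 11 − 56 = -45 (mod 21).
    Divide the congruence (and modulus) by g = 3: 30·t ≡ -15 (mod 7).
    Reduce coefficients mod 7: 2·t ≡ 6 (mod 7).
    The inverse of 2 mod 7 is 4 (since 2·4 = 8 = 1·7 + 1), so t ≡ 4·6 = 24 ≡ 3 (mod 7).
    Then x = 56 + 90·3 = 326, valid modulo lcm(90, 21) = 630: x ≡ 326 (mod 630).
Verify: 326 mod 18 = 2, 326 mod 15 = 11, 326 mod 21 = 11.

x ≡ 326 (mod 630).


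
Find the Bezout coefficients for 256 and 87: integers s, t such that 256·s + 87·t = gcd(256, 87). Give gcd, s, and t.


Euclidean algorithm on (256, 87) — divide until remainder is 0:
  256 = 2 · 87 + 82
  87 = 1 · 82 + 5
  82 = 16 · 5 + 2
  5 = 2 · 2 + 1
  2 = 2 · 1 + 0
gcd(256, 87) = 1.
Track Bezout coefficients alongside the remainders: start with r₀ = 256 = a·1 + b·0 (s = 1, t = 0) and r₁ = 87 = a·0 + b·1 (s = 0, t = 1); each new remainder r_{k+1} = r_{k-1} − q_k·r_k inherits s_{k+1} = s_{k-1} − q_k·s_k, t_{k+1} = t_{k-1} − q_k·t_k, so r_k = a·s_k + b·t_k at every step:
  q = 2: r = 82, s = 1 − 2·0 = 1, t = 0 − 2·1 = -2  (check: 256·1 + 87·(-2) = 82)
  q = 1: r = 5, s = 0 − 1·1 = -1, t = 1 − 1·(-2) = 3  (check: 256·(-1) + 87·3 = 5)
  q = 16: r = 2, s = 1 − 16·(-1) = 17, t = -2 − 16·3 = -50  (check: 256·17 + 87·(-50) = 2)
  q = 2: r = 1, s = -1 − 2·17 = -35, t = 3 − 2·(-50) = 103  (check: 256·(-35) + 87·103 = 1)
The row with r = 1 (the gcd) gives the Bezout coefficients s = -35, t = 103.
Result: 256 · (-35) + 87 · (103) = 1.

gcd(256, 87) = 1; s = -35, t = 103 (check: 256·(-35) + 87·103 = 1).


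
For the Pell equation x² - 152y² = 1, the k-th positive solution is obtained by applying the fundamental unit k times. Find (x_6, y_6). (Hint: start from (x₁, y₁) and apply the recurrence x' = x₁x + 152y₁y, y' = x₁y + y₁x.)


Step 1: Find the fundamental solution (x₁, y₁) of x² - 152y² = 1.
  Expand √152 as a continued fraction. a₀ = ⌊√152⌋ = 12; iterate m_{k+1} = d_k·a_k − m_k, d_{k+1} = (152 − m_{k+1}²)/d_k, a_{k+1} = ⌊(a₀ + m_{k+1})/d_{k+1}⌋ (starting m₀ = 0, d₀ = 1), with convergents p_k = a_k·p_{k-1} + p_{k-2}, q_k = a_k·q_{k-1} + q_{k-2} (p₋₁ = 1, q₋₁ = 0):
  k = 0: a₀ = 12; p₀/q₀ = 12/1; p₀² − 152·q₀² = 144 − 152 = -8.
  k = 1: m = 12, d = 8, a = ⌊(12 + 12)/8⌋ = 3; p/q = (3·12 + 1)/(3·1 + 0) = 37/3; p² − 152·q² = 1369 − 1368 = 1.
  The first convergent with p² − 152·q² = 1 gives the fundamental solution (x₁, y₁) = (37, 3).
Step 2: Apply the recurrence (x_{n+1}, y_{n+1}) = (x₁x_n + 152y₁y_n, x₁y_n + y₁x_n) repeatedly.
  From (x_1, y_1) = (37, 3): x_2 = 37·37 + 152·3·3 = 2737; y_2 = 37·3 + 3·37 = 222.
  From (x_2, y_2) = (2737, 222): x_3 = 37·2737 + 152·3·222 = 202501; y_3 = 37·222 + 3·2737 = 16425.
  From (x_3, y_3) = (202501, 16425): x_4 = 37·202501 + 152·3·16425 = 14982337; y_4 = 37·16425 + 3·202501 = 1215228.
  From (x_4, y_4) = (14982337, 1215228): x_5 = 37·14982337 + 152·3·1215228 = 1108490437; y_5 = 37·1215228 + 3·14982337 = 89910447.
  From (x_5, y_5) = (1108490437, 89910447): x_6 = 37·1108490437 + 152·3·89910447 = 82013310001; y_6 = 37·89910447 + 3·1108490437 = 6652157850.
Step 3: Verify x_6² - 152·y_6² = 6726183017320126620001 - 6726183017320126620000 = 1 (should be 1). ✓

(x_1, y_1) = (37, 3); (x_6, y_6) = (82013310001, 6652157850).


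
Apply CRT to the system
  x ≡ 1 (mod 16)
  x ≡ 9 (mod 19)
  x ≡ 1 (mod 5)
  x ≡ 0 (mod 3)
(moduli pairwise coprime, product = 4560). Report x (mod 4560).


Product of moduli M = 16 · 19 · 5 · 3 = 4560.
Merge one congruence at a time:
  Start: x ≡ 1 (mod 16).
  Combine with x ≡ 9 (mod 19); new modulus lcm = 304.
    Write x = 1 + 16·t and substitute into x ≡ 9 (mod 19): 16·t ≡ 9 − 1 = 8 (mod 19).
    The inverse of 16 mod 19 is 6 (since 16·6 = 96 = 5·19 + 1), so t ≡ 6·8 = 48 ≡ 10 (mod 19).
    Then x = 1 + 16·10 = 161, valid modulo lcm(16, 19) = 304: x ≡ 161 (mod 304).
  Combine with x ≡ 1 (mod 5); new modulus lcm = 1520.
    Write x = 161 + 304·t and substitute into x ≡ 1 (mod 5): 304·t ≡ 1 − 161 = -160 (mod 5).
    Reduce coefficients mod 5: 4·t ≡ 0 (mod 5).
    The inverse of 4 mod 5 is 4 (since 4·4 = 16 = 3·5 + 1), so t ≡ 4·0 = 0 ≡ 0 (mod 5).
    Then x = 161 + 304·0 = 161, valid modulo lcm(304, 5) = 1520: x ≡ 161 (mod 1520).
  Combine with x ≡ 0 (mod 3); new modulus lcm = 4560.
    Write x = 161 + 1520·t and substitute into x ≡ 0 (mod 3): 1520·t ≡ 0 − 161 = -161 (mod 3).
    Reduce coefficients mod 3: 2·t ≡ 1 (mod 3).
    The inverse of 2 mod 3 is 2 (since 2·2 = 4 = 1·3 + 1), so t ≡ 2·1 = 2 ≡ 2 (mod 3).
    Then x = 161 + 1520·2 = 3201, valid modulo lcm(1520, 3) = 4560: x ≡ 3201 (mod 4560).
Verify against each original: 3201 mod 16 = 1, 3201 mod 19 = 9, 3201 mod 5 = 1, 3201 mod 3 = 0.

x ≡ 3201 (mod 4560).


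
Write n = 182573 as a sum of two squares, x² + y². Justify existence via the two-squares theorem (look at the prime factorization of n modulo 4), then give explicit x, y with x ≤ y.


Step 1: Factor n = 182573 = 41 · 61 · 73.
Step 2: Check the mod-4 condition on each prime factor: 41 ≡ 1 (mod 4), exponent 1; 61 ≡ 1 (mod 4), exponent 1; 73 ≡ 1 (mod 4), exponent 1.
All primes ≡ 3 (mod 4) appear to even exponent (or don't appear), so by the two-squares theorem n IS expressible as a sum of two squares.
Step 3: Build a representation. Here n = 41 · 61 · 73 is a product of primes ≡ 1 (mod 4). Each prime p ≡ 1 (mod 4) is itself a sum of two squares; find a² by testing p − a² for a perfect square:
  41: 41 − 1² = 40, 41 − 2² = 37, 41 − 3² = 32, 41 − 4² = 25 = 5² ⇒ 41 = 4² + 5².
  61: 61 − 1² = 60, 61 − 2² = 57, 61 − 3² = 52, 61 − 4² = 45, 61 − 5² = 36 = 6² ⇒ 61 = 5² + 6².
  73: 73 − 1² = 72, 73 − 2² = 69, 73 − 3² = 64 = 8² ⇒ 73 = 3² + 8².
  Combine using the Brahmagupta–Fibonacci identity (a² + b²)(c² + d²) = (ac − bd)² + (ad + bc)² = (ac + bd)² + (ad − bc)²:
  41 · 61 = 2501: from (4² + 5²)(5² + 6²), take (4·5 − 5·6, 4·6 + 5·5) = (20 − 30, 24 + 25) = (-10, 49); dropping signs (only squares matter) gives (10, 49); check 10² + 49² = 100 + 2401 = 2501 ✓.
  2501 · 73 = 182573: from (10² + 49²)(3² + 8²), take (10·3 − 49·8, 10·8 + 49·3) = (30 − 392, 80 + 147) = (-362, 227); dropping signs (only squares matter) gives (362, 227); check 362² + 227² = 131044 + 51529 = 182573 ✓.
Step 4: Order so x ≤ y and verify: 227² + 362² = 51529 + 131044 = 182573 = n. ✓

n = 182573 = 227² + 362² (one valid representation with x ≤ y).


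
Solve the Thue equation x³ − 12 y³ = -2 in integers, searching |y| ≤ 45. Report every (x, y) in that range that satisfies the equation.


The equation is x³ - 12y³ = -2. For fixed y, x³ = 12·y³ − 2, so a solution requires the RHS to be a perfect cube.
Strategy: iterate y from -45 to 45, compute RHS = 12·y³ − 2, and check whether it is a (positive or negative) perfect cube.
Check small values of y:
  y = 0: RHS = -2 is not a perfect cube.
  y = 1: RHS = 10 is not a perfect cube.
  y = -1: RHS = -14 is not a perfect cube.
  y = 2: RHS = 94 is not a perfect cube.
  y = -2: RHS = -98 is not a perfect cube.
  y = 3: RHS = 322 is not a perfect cube.
  y = -3: RHS = -326 is not a perfect cube.
Continuing the search up to |y| = 45 finds no solutions either.
No (x, y) in the scanned range satisfies the equation.

No integer solutions with |y| ≤ 45.


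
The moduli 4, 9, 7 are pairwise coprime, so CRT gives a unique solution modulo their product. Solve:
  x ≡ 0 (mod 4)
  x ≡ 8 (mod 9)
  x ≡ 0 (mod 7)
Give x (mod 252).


Moduli 4, 9, 7 are pairwise coprime; by CRT there is a unique solution modulo M = 4 · 9 · 7 = 252.
Solve pairwise, accumulating the modulus:
  Start with x ≡ 0 (mod 4).
  Combine with x ≡ 8 (mod 9): since gcd(4, 9) = 1, we get a unique residue mod 36.
    Write x = 0 + 4·t and substitute into x ≡ 8 (mod 9): 4·t ≡ 8 − 0 = 8 (mod 9).
    The inverse of 4 mod 9 is 7 (since 4·7 = 28 = 3·9 + 1), so t ≡ 7·8 = 56 ≡ 2 (mod 9).
    Then x = 0 + 4·2 = 8, valid modulo lcm(4, 9) = 36: x ≡ 8 (mod 36).
  Combine with x ≡ 0 (mod 7): since gcd(36, 7) = 1, we get a unique residue mod 252.
    Write x = 8 + 36·t and substitute into x ≡ 0 (mod 7): 36·t ≡ 0 − 8 = -8 (mod 7).
    Reduce coefficients mod 7: 1·t ≡ 6 (mod 7).
    So t ≡ 6 (mod 7).
    Then x = 8 + 36·6 = 224, valid modulo lcm(36, 7) = 252: x ≡ 224 (mod 252).
Verify: 224 mod 4 = 0 ✓, 224 mod 9 = 8 ✓, 224 mod 7 = 0 ✓.

x ≡ 224 (mod 252).


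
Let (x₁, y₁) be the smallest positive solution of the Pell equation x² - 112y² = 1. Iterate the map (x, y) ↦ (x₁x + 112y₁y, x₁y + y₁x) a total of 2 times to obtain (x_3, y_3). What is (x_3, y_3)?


Step 1: Find the fundamental solution (x₁, y₁) of x² - 112y² = 1.
  Expand √112 as a continued fraction. a₀ = ⌊√112⌋ = 10; iterate m_{k+1} = d_k·a_k − m_k, d_{k+1} = (112 − m_{k+1}²)/d_k, a_{k+1} = ⌊(a₀ + m_{k+1})/d_{k+1}⌋ (starting m₀ = 0, d₀ = 1), with convergents p_k = a_k·p_{k-1} + p_{k-2}, q_k = a_k·q_{k-1} + q_{k-2} (p₋₁ = 1, q₋₁ = 0):
  k = 0: a₀ = 10; p₀/q₀ = 10/1; p₀² − 112·q₀² = 100 − 112 = -12.
  k = 1: m = 10, d = 12, a = ⌊(10 + 10)/12⌋ = 1; p/q = (1·10 + 1)/(1·1 + 0) = 11/1; p² − 112·q² = 121 − 112 = 9.
  k = 2: m = 2, d = 9, a = ⌊(10 + 2)/9⌋ = 1; p/q = (1·11 + 10)/(1·1 + 1) = 21/2; p² − 112·q² = 441 − 448 = -7.
  k = 3: m = 7, d = 7, a = ⌊(10 + 7)/7⌋ = 2; p/q = (2·21 + 11)/(2·2 + 1) = 53/5; p² − 112·q² = 2809 − 2800 = 9.
  k = 4: m = 7, d = 9, a = ⌊(10 + 7)/9⌋ = 1; p/q = (1·53 + 21)/(1·5 + 2) = 74/7; p² − 112·q² = 5476 − 5488 = -12.
  k = 5: m = 2, d = 12, a = ⌊(10 + 2)/12⌋ = 1; p/q = (1·74 + 53)/(1·7 + 5) = 127/12; p² − 112·q² = 16129 − 16128 = 1.
  The first convergent with p² − 112·q² = 1 gives the fundamental solution (x₁, y₁) = (127, 12).
Step 2: Apply the recurrence (x_{n+1}, y_{n+1}) = (x₁x_n + 112y₁y_n, x₁y_n + y₁x_n) repeatedly.
  From (x_1, y_1) = (127, 12): x_2 = 127·127 + 112·12·12 = 32257; y_2 = 127·12 + 12·127 = 3048.
  From (x_2, y_2) = (32257, 3048): x_3 = 127·32257 + 112·12·3048 = 8193151; y_3 = 127·3048 + 12·32257 = 774180.
Step 3: Verify x_3² - 112·y_3² = 67127723308801 - 67127723308800 = 1 (should be 1). ✓

(x_1, y_1) = (127, 12); (x_3, y_3) = (8193151, 774180).


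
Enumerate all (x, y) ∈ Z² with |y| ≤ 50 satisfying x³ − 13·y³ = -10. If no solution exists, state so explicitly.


The equation is x³ - 13y³ = -10. For fixed y, x³ = 13·y³ − 10, so a solution requires the RHS to be a perfect cube.
Strategy: iterate y from -50 to 50, compute RHS = 13·y³ − 10, and check whether it is a (positive or negative) perfect cube.
Check small values of y:
  y = 0: RHS = -10 is not a perfect cube.
  y = 1: RHS = 3 is not a perfect cube.
  y = -1: RHS = -23 is not a perfect cube.
  y = 2: RHS = 94 is not a perfect cube.
  y = -2: RHS = -114 is not a perfect cube.
  y = 3: RHS = 341 is not a perfect cube.
  y = -3: RHS = -361 is not a perfect cube.
Continuing the search up to |y| = 50 finds no solutions either.
No (x, y) in the scanned range satisfies the equation.

No integer solutions with |y| ≤ 50.


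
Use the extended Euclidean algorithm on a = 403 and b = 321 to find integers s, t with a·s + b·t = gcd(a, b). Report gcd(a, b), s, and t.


Euclidean algorithm on (403, 321) — divide until remainder is 0:
  403 = 1 · 321 + 82
  321 = 3 · 82 + 75
  82 = 1 · 75 + 7
  75 = 10 · 7 + 5
  7 = 1 · 5 + 2
  5 = 2 · 2 + 1
  2 = 2 · 1 + 0
gcd(403, 321) = 1.
Track Bezout coefficients alongside the remainders: start with r₀ = 403 = a·1 + b·0 (s = 1, t = 0) and r₁ = 321 = a·0 + b·1 (s = 0, t = 1); each new remainder r_{k+1} = r_{k-1} − q_k·r_k inherits s_{k+1} = s_{k-1} − q_k·s_k, t_{k+1} = t_{k-1} − q_k·t_k, so r_k = a·s_k + b·t_k at every step:
  q = 1: r = 82, s = 1 − 1·0 = 1, t = 0 − 1·1 = -1  (check: 403·1 + 321·(-1) = 82)
  q = 3: r = 75, s = 0 − 3·1 = -3, t = 1 − 3·(-1) = 4  (check: 403·(-3) + 321·4 = 75)
  q = 1: r = 7, s = 1 − 1·(-3) = 4, t = -1 − 1·4 = -5  (check: 403·4 + 321·(-5) = 7)
  q = 10: r = 5, s = -3 − 10·4 = -43, t = 4 − 10·(-5) = 54  (check: 403·(-43) + 321·54 = 5)
  q = 1: r = 2, s = 4 − 1·(-43) = 47, t = -5 − 1·54 = -59  (check: 403·47 + 321·(-59) = 2)
  q = 2: r = 1, s = -43 − 2·47 = -137, t = 54 − 2·(-59) = 172  (check: 403·(-137) + 321·172 = 1)
The row with r = 1 (the gcd) gives the Bezout coefficients s = -137, t = 172.
Result: 403 · (-137) + 321 · (172) = 1.

gcd(403, 321) = 1; s = -137, t = 172 (check: 403·(-137) + 321·172 = 1).


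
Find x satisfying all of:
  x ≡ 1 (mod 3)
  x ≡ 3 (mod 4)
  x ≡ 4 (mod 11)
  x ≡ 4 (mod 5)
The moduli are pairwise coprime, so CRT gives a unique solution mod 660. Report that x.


Product of moduli M = 3 · 4 · 11 · 5 = 660.
Merge one congruence at a time:
  Start: x ≡ 1 (mod 3).
  Combine with x ≡ 3 (mod 4); new modulus lcm = 12.
    Write x = 1 + 3·t and substitute into x ≡ 3 (mod 4): 3·t ≡ 3 − 1 = 2 (mod 4).
    The inverse of 3 mod 4 is 3 (since 3·3 = 9 = 2·4 + 1), so t ≡ 3·2 = 6 ≡ 2 (mod 4).
    Then x = 1 + 3·2 = 7, valid modulo lcm(3, 4) = 12: x ≡ 7 (mod 12).
  Combine with x ≡ 4 (mod 11); new modulus lcm = 132.
    Write x = 7 + 12·t and substitute into x ≡ 4 (mod 11): 12·t ≡ 4 − 7 = -3 (mod 11).
    Reduce coefficients mod 11: 1·t ≡ 8 (mod 11).
    So t ≡ 8 (mod 11).
    Then x = 7 + 12·8 = 103, valid modulo lcm(12, 11) = 132: x ≡ 103 (mod 132).
  Combine with x ≡ 4 (mod 5); new modulus lcm = 660.
    Write x = 103 + 132·t and substitute into x ≡ 4 (mod 5): 132·t ≡ 4 − 103 = -99 (mod 5).
    Reduce coefficients mod 5: 2·t ≡ 1 (mod 5).
    The inverse of 2 mod 5 is 3 (since 2·3 = 6 = 1·5 + 1), so t ≡ 3·1 = 3 ≡ 3 (mod 5).
    Then x = 103 + 132·3 = 499, valid modulo lcm(132, 5) = 660: x ≡ 499 (mod 660).
Verify against each original: 499 mod 3 = 1, 499 mod 4 = 3, 499 mod 11 = 4, 499 mod 5 = 4.

x ≡ 499 (mod 660).


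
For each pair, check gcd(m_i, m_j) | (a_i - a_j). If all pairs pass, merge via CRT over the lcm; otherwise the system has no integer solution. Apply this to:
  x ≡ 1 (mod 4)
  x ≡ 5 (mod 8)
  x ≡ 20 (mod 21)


Moduli 4, 8, 21 are not pairwise coprime, so CRT works modulo lcm(m_i) when all pairwise compatibility conditions hold.
Pairwise compatibility: gcd(m_i, m_j) must divide a_i - a_j for every pair.
Merge one congruence at a time:
  Start: x ≡ 1 (mod 4).
  Combine with x ≡ 5 (mod 8): gcd(4, 8) = 4; 5 - 1 = 4, which IS divisible by 4, so compatible.
    Write x = 1 + 4·t and substitute into x ≡ 5 (mod 8): 4·t ≡ 5 − 1 = 4 (mod 8).
    Divide the congruence (and modulus) by g = 4: 1·t ≡ 1 (mod 2).
    So t ≡ 1 (mod 2).
    Then x = 1 + 4·1 = 5, valid modulo lcm(4, 8) = 8: x ≡ 5 (mod 8).
  Combine with x ≡ 20 (mod 21): gcd(8, 21) = 1; 20 - 5 = 15, which IS divisible by 1, so compatible.
    Write x = 5 + 8·t and substitute into x ≡ 20 (mod 21): 8·t ≡ 20 − 5 = 15 (mod 21).
    The inverse of 8 mod 21 is 8 (since 8·8 = 64 = 3·21 + 1), so t ≡ 8·15 = 120 ≡ 15 (mod 21).
    Then x = 5 + 8·15 = 125, valid modulo lcm(8, 21) = 168: x ≡ 125 (mod 168).
Verify: 125 mod 4 = 1, 125 mod 8 = 5, 125 mod 21 = 20.

x ≡ 125 (mod 168).


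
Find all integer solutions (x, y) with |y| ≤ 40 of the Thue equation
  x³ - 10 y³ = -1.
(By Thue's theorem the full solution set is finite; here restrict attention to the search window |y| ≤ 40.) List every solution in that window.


The equation is x³ - 10y³ = -1. For fixed y, x³ = 10·y³ − 1, so a solution requires the RHS to be a perfect cube.
Strategy: iterate y from -40 to 40, compute RHS = 10·y³ − 1, and check whether it is a (positive or negative) perfect cube.
Check small values of y:
  y = 0: RHS = -1 = (-1)³ ⇒ x = -1 works.
  y = 1: RHS = 9 is not a perfect cube.
  y = -1: RHS = -11 is not a perfect cube.
  y = 2: RHS = 79 is not a perfect cube.
  y = -2: RHS = -81 is not a perfect cube.
  y = 3: RHS = 269 is not a perfect cube.
  y = -3: RHS = -271 is not a perfect cube.
Continuing the search up to |y| = 40 finds no further solutions beyond those listed.
Collected solutions: (-1, 0).

Solutions (with |y| ≤ 40): (-1, 0).


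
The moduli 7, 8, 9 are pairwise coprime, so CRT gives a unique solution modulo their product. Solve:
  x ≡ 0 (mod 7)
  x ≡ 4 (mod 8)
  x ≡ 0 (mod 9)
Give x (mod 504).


Moduli 7, 8, 9 are pairwise coprime; by CRT there is a unique solution modulo M = 7 · 8 · 9 = 504.
Solve pairwise, accumulating the modulus:
  Start with x ≡ 0 (mod 7).
  Combine with x ≡ 4 (mod 8): since gcd(7, 8) = 1, we get a unique residue mod 56.
    Write x = 0 + 7·t and substitute into x ≡ 4 (mod 8): 7·t ≡ 4 − 0 = 4 (mod 8).
    The inverse of 7 mod 8 is 7 (since 7·7 = 49 = 6·8 + 1), so t ≡ 7·4 = 28 ≡ 4 (mod 8).
    Then x = 0 + 7·4 = 28, valid modulo lcm(7, 8) = 56: x ≡ 28 (mod 56).
  Combine with x ≡ 0 (mod 9): since gcd(56, 9) = 1, we get a unique residue mod 504.
    Write x = 28 + 56·t and substitute into x ≡ 0 (mod 9): 56·t ≡ 0 − 28 = -28 (mod 9).
    Reduce coefficients mod 9: 2·t ≡ 8 (mod 9).
    The inverse of 2 mod 9 is 5 (since 2·5 = 10 = 1·9 + 1), so t ≡ 5·8 = 40 ≡ 4 (mod 9).
    Then x = 28 + 56·4 = 252, valid modulo lcm(56, 9) = 504: x ≡ 252 (mod 504).
Verify: 252 mod 7 = 0 ✓, 252 mod 8 = 4 ✓, 252 mod 9 = 0 ✓.

x ≡ 252 (mod 504).
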